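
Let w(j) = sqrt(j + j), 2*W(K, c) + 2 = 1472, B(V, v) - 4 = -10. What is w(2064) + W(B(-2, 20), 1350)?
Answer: 735 + 4*sqrt(258) ≈ 799.25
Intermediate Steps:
B(V, v) = -6 (B(V, v) = 4 - 10 = -6)
W(K, c) = 735 (W(K, c) = -1 + (1/2)*1472 = -1 + 736 = 735)
w(j) = sqrt(2)*sqrt(j) (w(j) = sqrt(2*j) = sqrt(2)*sqrt(j))
w(2064) + W(B(-2, 20), 1350) = sqrt(2)*sqrt(2064) + 735 = sqrt(2)*(4*sqrt(129)) + 735 = 4*sqrt(258) + 735 = 735 + 4*sqrt(258)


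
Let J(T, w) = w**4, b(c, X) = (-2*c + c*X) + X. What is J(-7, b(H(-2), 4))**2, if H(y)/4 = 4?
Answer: 2821109907456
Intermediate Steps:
H(y) = 16 (H(y) = 4*4 = 16)
b(c, X) = X - 2*c + X*c (b(c, X) = (-2*c + X*c) + X = X - 2*c + X*c)
J(-7, b(H(-2), 4))**2 = ((4 - 2*16 + 4*16)**4)**2 = ((4 - 32 + 64)**4)**2 = (36**4)**2 = 1679616**2 = 2821109907456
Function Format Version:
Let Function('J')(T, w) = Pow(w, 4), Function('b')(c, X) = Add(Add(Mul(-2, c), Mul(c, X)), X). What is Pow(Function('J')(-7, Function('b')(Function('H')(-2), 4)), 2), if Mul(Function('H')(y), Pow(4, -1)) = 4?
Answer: 2821109907456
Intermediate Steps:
Function('H')(y) = 16 (Function('H')(y) = Mul(4, 4) = 16)
Function('b')(c, X) = Add(X, Mul(-2, c), Mul(X, c)) (Function('b')(c, X) = Add(Add(Mul(-2, c), Mul(X, c)), X) = Add(X, Mul(-2, c), Mul(X, c)))
Pow(Function('J')(-7, Function('b')(Function('H')(-2), 4)), 2) = Pow(Pow(Add(4, Mul(-2, 16), Mul(4, 16)), 4), 2) = Pow(Pow(Add(4, -32, 64), 4), 2) = Pow(Pow(36, 4), 2) = Pow(1679616, 2) = 2821109907456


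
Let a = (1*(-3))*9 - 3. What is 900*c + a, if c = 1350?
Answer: 1214970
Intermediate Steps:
a = -30 (a = -3*9 - 3 = -27 - 3 = -30)
900*c + a = 900*1350 - 30 = 1215000 - 30 = 1214970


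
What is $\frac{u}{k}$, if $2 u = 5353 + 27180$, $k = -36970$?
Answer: $- \frac{32533}{73940} \approx -0.43999$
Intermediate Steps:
$u = \frac{32533}{2}$ ($u = \frac{5353 + 27180}{2} = \frac{1}{2} \cdot 32533 = \frac{32533}{2} \approx 16267.0$)
$\frac{u}{k} = \frac{32533}{2 \left(-36970\right)} = \frac{32533}{2} \left(- \frac{1}{36970}\right) = - \frac{32533}{73940}$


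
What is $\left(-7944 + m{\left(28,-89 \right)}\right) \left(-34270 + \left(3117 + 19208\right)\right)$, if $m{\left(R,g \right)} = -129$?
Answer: $96431985$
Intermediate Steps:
$\left(-7944 + m{\left(28,-89 \right)}\right) \left(-34270 + \left(3117 + 19208\right)\right) = \left(-7944 - 129\right) \left(-34270 + \left(3117 + 19208\right)\right) = - 8073 \left(-34270 + 22325\right) = \left(-8073\right) \left(-11945\right) = 96431985$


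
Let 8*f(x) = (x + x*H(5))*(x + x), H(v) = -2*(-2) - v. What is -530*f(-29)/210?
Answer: 0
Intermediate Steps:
H(v) = 4 - v
f(x) = 0 (f(x) = ((x + x*(4 - 1*5))*(x + x))/8 = ((x + x*(4 - 5))*(2*x))/8 = ((x + x*(-1))*(2*x))/8 = ((x - x)*(2*x))/8 = (0*(2*x))/8 = (⅛)*0 = 0)
-530*f(-29)/210 = -0/210 = -530*0 = 0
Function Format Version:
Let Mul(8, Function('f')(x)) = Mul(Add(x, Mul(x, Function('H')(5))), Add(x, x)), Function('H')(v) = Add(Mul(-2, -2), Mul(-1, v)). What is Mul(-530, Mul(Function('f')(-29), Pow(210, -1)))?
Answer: 0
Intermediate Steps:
Function('H')(v) = Add(4, Mul(-1, v))
Function('f')(x) = 0 (Function('f')(x) = Mul(Rational(1, 8), Mul(Add(x, Mul(x, Add(4, Mul(-1, 5)))), Add(x, x))) = Mul(Rational(1, 8), Mul(Add(x, Mul(x, Add(4, -5))), Mul(2, x))) = Mul(Rational(1, 8), Mul(Add(x, Mul(x, -1)), Mul(2, x))) = Mul(Rational(1, 8), Mul(Add(x, Mul(-1, x)), Mul(2, x))) = Mul(Rational(1, 8), Mul(0, Mul(2, x))) = Mul(Rational(1, 8), 0) = 0)
Mul(-530, Mul(Function('f')(-29), Pow(210, -1))) = Mul(-530, Mul(0, Pow(210, -1))) = Mul(-530, Mul(0, Rational(1, 210))) = Mul(-530, 0) = 0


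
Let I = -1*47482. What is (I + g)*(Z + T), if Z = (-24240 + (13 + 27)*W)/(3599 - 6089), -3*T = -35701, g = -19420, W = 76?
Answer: -198384701306/249 ≈ -7.9673e+8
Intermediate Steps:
I = -47482
T = 35701/3 (T = -⅓*(-35701) = 35701/3 ≈ 11900.)
Z = 2120/249 (Z = (-24240 + (13 + 27)*76)/(3599 - 6089) = (-24240 + 40*76)/(-2490) = (-24240 + 3040)*(-1/2490) = -21200*(-1/2490) = 2120/249 ≈ 8.5141)
(I + g)*(Z + T) = (-47482 - 19420)*(2120/249 + 35701/3) = -66902*2965303/249 = -198384701306/249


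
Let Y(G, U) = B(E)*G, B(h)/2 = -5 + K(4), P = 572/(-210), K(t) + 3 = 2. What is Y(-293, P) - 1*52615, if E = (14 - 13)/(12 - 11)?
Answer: -49099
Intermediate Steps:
K(t) = -1 (K(t) = -3 + 2 = -1)
E = 1 (E = 1/1 = 1*1 = 1)
P = -286/105 (P = 572*(-1/210) = -286/105 ≈ -2.7238)
B(h) = -12 (B(h) = 2*(-5 - 1) = 2*(-6) = -12)
Y(G, U) = -12*G
Y(-293, P) - 1*52615 = -12*(-293) - 1*52615 = 3516 - 52615 = -49099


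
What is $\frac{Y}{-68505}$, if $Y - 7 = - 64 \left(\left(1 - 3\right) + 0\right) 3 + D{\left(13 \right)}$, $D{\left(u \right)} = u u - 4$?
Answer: $- \frac{556}{68505} \approx -0.0081162$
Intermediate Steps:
$D{\left(u \right)} = -4 + u^{2}$ ($D{\left(u \right)} = u^{2} - 4 = -4 + u^{2}$)
$Y = 556$ ($Y = 7 - \left(4 - 169 + 64 \left(\left(1 - 3\right) + 0\right) 3\right) = 7 + \left(- 64 \left(\left(1 - 3\right) + 0\right) 3 + \left(-4 + 169\right)\right) = 7 - \left(-165 + 64 \left(-2 + 0\right) 3\right) = 7 - \left(-165 + 64 \left(\left(-2\right) 3\right)\right) = 7 + \left(\left(-64\right) \left(-6\right) + 165\right) = 7 + \left(384 + 165\right) = 7 + 549 = 556$)
$\frac{Y}{-68505} = \frac{556}{-68505} = 556 \left(- \frac{1}{68505}\right) = - \frac{556}{68505}$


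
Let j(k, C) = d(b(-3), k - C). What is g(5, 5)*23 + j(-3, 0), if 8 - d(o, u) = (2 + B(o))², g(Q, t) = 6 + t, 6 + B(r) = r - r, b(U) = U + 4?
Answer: 245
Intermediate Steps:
b(U) = 4 + U
B(r) = -6 (B(r) = -6 + (r - r) = -6 + 0 = -6)
d(o, u) = -8 (d(o, u) = 8 - (2 - 6)² = 8 - 1*(-4)² = 8 - 1*16 = 8 - 16 = -8)
j(k, C) = -8
g(5, 5)*23 + j(-3, 0) = (6 + 5)*23 - 8 = 11*23 - 8 = 253 - 8 = 245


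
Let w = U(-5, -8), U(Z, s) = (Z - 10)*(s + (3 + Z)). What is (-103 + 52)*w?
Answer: -7650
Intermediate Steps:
U(Z, s) = (-10 + Z)*(3 + Z + s)
w = 150 (w = -30 + (-5)² - 10*(-8) - 7*(-5) - 5*(-8) = -30 + 25 + 80 + 35 + 40 = 150)
(-103 + 52)*w = (-103 + 52)*150 = -51*150 = -7650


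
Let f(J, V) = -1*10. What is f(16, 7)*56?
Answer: -560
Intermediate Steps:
f(J, V) = -10
f(16, 7)*56 = -10*56 = -560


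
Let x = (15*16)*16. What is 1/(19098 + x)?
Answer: 1/22938 ≈ 4.3596e-5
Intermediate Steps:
x = 3840 (x = 240*16 = 3840)
1/(19098 + x) = 1/(19098 + 3840) = 1/22938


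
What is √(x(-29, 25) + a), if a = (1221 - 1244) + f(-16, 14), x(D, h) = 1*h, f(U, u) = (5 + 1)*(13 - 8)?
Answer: 4*√2 ≈ 5.6569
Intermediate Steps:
f(U, u) = 30 (f(U, u) = 6*5 = 30)
x(D, h) = h
a = 7 (a = (1221 - 1244) + 30 = -23 + 30 = 7)
√(x(-29, 25) + a) = √(25 + 7) = √32 = 4*√2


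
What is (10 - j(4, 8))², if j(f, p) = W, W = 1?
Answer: 81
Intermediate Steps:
j(f, p) = 1
(10 - j(4, 8))² = (10 - 1*1)² = (10 - 1)² = 9² = 81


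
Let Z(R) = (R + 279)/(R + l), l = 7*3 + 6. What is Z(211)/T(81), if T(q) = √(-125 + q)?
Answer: -35*I*√11/374 ≈ -0.31038*I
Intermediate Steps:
l = 27 (l = 21 + 6 = 27)
Z(R) = (279 + R)/(27 + R) (Z(R) = (R + 279)/(R + 27) = (279 + R)/(27 + R))
Z(211)/T(81) = ((279 + 211)/(27 + 211))/(√(-125 + 81)) = (490/238)/(√(-44)) = ((1/238)*490)/((2*I*√11)) = 35*(-I*√11/22)/17 = -35*I*√11/374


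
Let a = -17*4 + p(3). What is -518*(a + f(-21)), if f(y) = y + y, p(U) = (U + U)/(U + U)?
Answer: 56462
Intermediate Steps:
p(U) = 1 (p(U) = (2*U)/((2*U)) = (2*U)*(1/(2*U)) = 1)
f(y) = 2*y
a = -67 (a = -17*4 + 1 = -68 + 1 = -67)
-518*(a + f(-21)) = -518*(-67 + 2*(-21)) = -518*(-67 - 42) = -518*(-109) = 56462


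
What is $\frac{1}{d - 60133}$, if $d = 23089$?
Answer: $- \frac{1}{37044} \approx -2.6995 \cdot 10^{-5}$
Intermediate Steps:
$\frac{1}{d - 60133} = \frac{1}{23089 - 60133} = \frac{1}{-37044} = - \frac{1}{37044}$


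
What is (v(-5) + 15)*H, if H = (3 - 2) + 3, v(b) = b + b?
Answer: 20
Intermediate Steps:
v(b) = 2*b
H = 4 (H = 1 + 3 = 4)
(v(-5) + 15)*H = (2*(-5) + 15)*4 = (-10 + 15)*4 = 5*4 = 20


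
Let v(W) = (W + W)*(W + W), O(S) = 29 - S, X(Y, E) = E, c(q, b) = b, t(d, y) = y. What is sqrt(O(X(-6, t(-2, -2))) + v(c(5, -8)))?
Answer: sqrt(287) ≈ 16.941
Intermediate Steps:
v(W) = 4*W**2 (v(W) = (2*W)*(2*W) = 4*W**2)
sqrt(O(X(-6, t(-2, -2))) + v(c(5, -8))) = sqrt((29 - 1*(-2)) + 4*(-8)**2) = sqrt((29 + 2) + 4*64) = sqrt(31 + 256) = sqrt(287)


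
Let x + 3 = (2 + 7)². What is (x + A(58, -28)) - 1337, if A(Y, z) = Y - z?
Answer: -1173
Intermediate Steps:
x = 78 (x = -3 + (2 + 7)² = -3 + 9² = -3 + 81 = 78)
(x + A(58, -28)) - 1337 = (78 + (58 - 1*(-28))) - 1337 = (78 + (58 + 28)) - 1337 = (78 + 86) - 1337 = 164 - 1337 = -1173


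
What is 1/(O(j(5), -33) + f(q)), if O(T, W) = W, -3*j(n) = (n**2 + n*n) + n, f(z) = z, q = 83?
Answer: 1/50 ≈ 0.020000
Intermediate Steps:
j(n) = -2*n**2/3 - n/3 (j(n) = -((n**2 + n*n) + n)/3 = -((n**2 + n**2) + n)/3 = -(2*n**2 + n)/3 = -(n + 2*n**2)/3 = -2*n**2/3 - n/3)
1/(O(j(5), -33) + f(q)) = 1/(-33 + 83) = 1/50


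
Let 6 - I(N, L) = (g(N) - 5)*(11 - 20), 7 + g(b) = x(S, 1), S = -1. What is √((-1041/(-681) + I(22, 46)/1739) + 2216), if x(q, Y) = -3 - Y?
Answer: √345544968070515/394753 ≈ 47.090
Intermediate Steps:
g(b) = -11 (g(b) = -7 + (-3 - 1*1) = -7 + (-3 - 1) = -7 - 4 = -11)
I(N, L) = -138 (I(N, L) = 6 - (-11 - 5)*(11 - 20) = 6 - (-16)*(-9) = 6 - 1*144 = 6 - 144 = -138)
√((-1041/(-681) + I(22, 46)/1739) + 2216) = √((-1041/(-681) - 138/1739) + 2216) = √((-1041*(-1/681) - 138*1/1739) + 2216) = √((347/227 - 138/1739) + 2216) = √(572107/394753 + 2216) = √(875344755/394753) = √345544968070515/394753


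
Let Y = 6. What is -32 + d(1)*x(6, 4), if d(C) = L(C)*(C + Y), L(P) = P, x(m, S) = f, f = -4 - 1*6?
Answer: -102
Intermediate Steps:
f = -10 (f = -4 - 6 = -10)
x(m, S) = -10
d(C) = C*(6 + C) (d(C) = C*(C + 6) = C*(6 + C))
-32 + d(1)*x(6, 4) = -32 + (1*(6 + 1))*(-10) = -32 + (1*7)*(-10) = -32 + 7*(-10) = -32 - 70 = -102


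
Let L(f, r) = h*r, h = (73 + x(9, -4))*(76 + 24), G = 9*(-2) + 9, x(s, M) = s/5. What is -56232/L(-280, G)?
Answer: 71/85 ≈ 0.83529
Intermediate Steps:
x(s, M) = s/5 (x(s, M) = s*(⅕) = s/5)
G = -9 (G = -18 + 9 = -9)
h = 7480 (h = (73 + (⅕)*9)*(76 + 24) = (73 + 9/5)*100 = (374/5)*100 = 7480)
L(f, r) = 7480*r
-56232/L(-280, G) = -56232/(7480*(-9)) = -56232/(-67320) = -56232*(-1/67320) = 71/85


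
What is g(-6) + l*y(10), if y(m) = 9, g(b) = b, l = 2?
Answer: 12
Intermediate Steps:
g(-6) + l*y(10) = -6 + 2*9 = -6 + 18 = 12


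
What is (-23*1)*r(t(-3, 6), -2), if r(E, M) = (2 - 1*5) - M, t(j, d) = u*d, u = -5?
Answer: 23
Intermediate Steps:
t(j, d) = -5*d
r(E, M) = -3 - M (r(E, M) = (2 - 5) - M = -3 - M)
(-23*1)*r(t(-3, 6), -2) = (-23*1)*(-3 - 1*(-2)) = -23*(-3 + 2) = -23*(-1) = 23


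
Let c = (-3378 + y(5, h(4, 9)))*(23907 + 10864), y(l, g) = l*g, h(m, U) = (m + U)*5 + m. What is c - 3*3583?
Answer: -105471192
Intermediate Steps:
h(m, U) = 5*U + 6*m (h(m, U) = (U + m)*5 + m = (5*U + 5*m) + m = 5*U + 6*m)
y(l, g) = g*l
c = -105460443 (c = (-3378 + (5*9 + 6*4)*5)*(23907 + 10864) = (-3378 + (45 + 24)*5)*34771 = (-3378 + 69*5)*34771 = (-3378 + 345)*34771 = -3033*34771 = -105460443)
c - 3*3583 = -105460443 - 3*3583 = -105460443 - 1*10749 = -105460443 - 10749 = -105471192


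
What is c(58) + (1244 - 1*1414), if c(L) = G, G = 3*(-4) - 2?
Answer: -184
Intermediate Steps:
G = -14 (G = -12 - 2 = -14)
c(L) = -14
c(58) + (1244 - 1*1414) = -14 + (1244 - 1*1414) = -14 + (1244 - 1414) = -14 - 170 = -184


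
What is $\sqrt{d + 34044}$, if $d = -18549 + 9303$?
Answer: $\sqrt{24798} \approx 157.47$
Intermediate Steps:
$d = -9246$
$\sqrt{d + 34044} = \sqrt{-9246 + 34044} = \sqrt{24798}$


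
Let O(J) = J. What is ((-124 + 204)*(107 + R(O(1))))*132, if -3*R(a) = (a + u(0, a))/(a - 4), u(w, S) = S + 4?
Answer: 1136960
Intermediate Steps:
u(w, S) = 4 + S
R(a) = -(4 + 2*a)/(3*(-4 + a)) (R(a) = -(a + (4 + a))/(3*(a - 4)) = -(4 + 2*a)/(3*(-4 + a)))
((-124 + 204)*(107 + R(O(1))))*132 = ((-124 + 204)*(107 + 2*(-2 - 1*1)/(3*(-4 + 1))))*132 = (80*(107 + (⅔)*(-2 - 1)/(-3)))*132 = (80*(107 + (⅔)*(-⅓)*(-3)))*132 = (80*(107 + ⅔))*132 = (80*(323/3))*132 = (25840/3)*132 = 1136960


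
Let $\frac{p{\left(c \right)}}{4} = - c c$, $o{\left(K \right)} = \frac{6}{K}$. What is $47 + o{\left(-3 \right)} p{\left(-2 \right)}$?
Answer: $79$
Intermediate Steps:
$p{\left(c \right)} = - 4 c^{2}$ ($p{\left(c \right)} = 4 \left(- c c\right) = 4 \left(- c^{2}\right) = - 4 c^{2}$)
$47 + o{\left(-3 \right)} p{\left(-2 \right)} = 47 + \frac{6}{-3} \left(- 4 \left(-2\right)^{2}\right) = 47 + 6 \left(- \frac{1}{3}\right) \left(\left(-4\right) 4\right) = 47 - -32 = 47 + 32 = 79$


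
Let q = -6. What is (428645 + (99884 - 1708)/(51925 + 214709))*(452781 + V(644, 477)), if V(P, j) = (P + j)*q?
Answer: 8496710568312805/44439 ≈ 1.9120e+11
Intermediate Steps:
V(P, j) = -6*P - 6*j (V(P, j) = (P + j)*(-6) = -6*P - 6*j)
(428645 + (99884 - 1708)/(51925 + 214709))*(452781 + V(644, 477)) = (428645 + (99884 - 1708)/(51925 + 214709))*(452781 + (-6*644 - 6*477)) = (428645 + 98176/266634)*(452781 + (-3864 - 2862)) = (428645 + 98176*(1/266634))*(452781 - 6726) = (428645 + 49088/133317)*446055 = (57145714553/133317)*446055 = 8496710568312805/44439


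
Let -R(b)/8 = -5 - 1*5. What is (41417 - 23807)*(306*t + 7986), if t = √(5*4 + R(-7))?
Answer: 194520060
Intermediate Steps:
R(b) = 80 (R(b) = -8*(-5 - 1*5) = -8*(-5 - 5) = -8*(-10) = 80)
t = 10 (t = √(5*4 + 80) = √(20 + 80) = √100 = 10)
(41417 - 23807)*(306*t + 7986) = (41417 - 23807)*(306*10 + 7986) = 17610*(3060 + 7986) = 17610*11046 = 194520060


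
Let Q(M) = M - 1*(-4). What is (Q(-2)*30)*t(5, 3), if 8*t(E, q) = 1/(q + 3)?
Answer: 5/4 ≈ 1.2500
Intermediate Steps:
Q(M) = 4 + M (Q(M) = M + 4 = 4 + M)
t(E, q) = 1/(8*(3 + q)) (t(E, q) = 1/(8*(q + 3)) = 1/(8*(3 + q)))
(Q(-2)*30)*t(5, 3) = ((4 - 2)*30)*(1/(8*(3 + 3))) = (2*30)*((1/8)/6) = 60*((1/8)*(1/6)) = 60*(1/48) = 5/4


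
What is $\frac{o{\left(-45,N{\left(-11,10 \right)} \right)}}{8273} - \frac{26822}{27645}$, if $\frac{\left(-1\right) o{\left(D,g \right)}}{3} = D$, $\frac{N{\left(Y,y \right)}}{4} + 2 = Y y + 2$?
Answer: $- \frac{218166331}{228707085} \approx -0.95391$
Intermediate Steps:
$N{\left(Y,y \right)} = 4 Y y$ ($N{\left(Y,y \right)} = -8 + 4 \left(Y y + 2\right) = -8 + 4 \left(2 + Y y\right) = -8 + \left(8 + 4 Y y\right) = 4 Y y$)
$o{\left(D,g \right)} = - 3 D$
$\frac{o{\left(-45,N{\left(-11,10 \right)} \right)}}{8273} - \frac{26822}{27645} = \frac{\left(-3\right) \left(-45\right)}{8273} - \frac{26822}{27645} = 135 \cdot \frac{1}{8273} - \frac{26822}{27645} = \frac{135}{8273} - \frac{26822}{27645} = - \frac{218166331}{228707085}$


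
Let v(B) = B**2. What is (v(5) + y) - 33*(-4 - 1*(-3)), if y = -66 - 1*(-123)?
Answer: 115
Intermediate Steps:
y = 57 (y = -66 + 123 = 57)
(v(5) + y) - 33*(-4 - 1*(-3)) = (5**2 + 57) - 33*(-4 - 1*(-3)) = (25 + 57) - 33*(-4 + 3) = 82 - 33*(-1) = 82 - 1*(-33) = 82 + 33 = 115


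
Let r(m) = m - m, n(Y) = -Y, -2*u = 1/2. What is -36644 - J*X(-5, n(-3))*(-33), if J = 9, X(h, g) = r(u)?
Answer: -36644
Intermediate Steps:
u = -1/4 (u = -1/2/2 = -1/2*1/2 = -1/4 ≈ -0.25000)
r(m) = 0
X(h, g) = 0
-36644 - J*X(-5, n(-3))*(-33) = -36644 - 9*0*(-33) = -36644 - 0*(-33) = -36644 - 1*0 = -36644 + 0 = -36644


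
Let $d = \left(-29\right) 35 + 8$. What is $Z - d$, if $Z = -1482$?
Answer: $-475$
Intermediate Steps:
$d = -1007$ ($d = -1015 + 8 = -1007$)
$Z - d = -1482 - -1007 = -1482 + 1007 = -475$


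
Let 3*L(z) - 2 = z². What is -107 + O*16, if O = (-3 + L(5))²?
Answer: 469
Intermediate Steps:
L(z) = ⅔ + z²/3
O = 36 (O = (-3 + (⅔ + (⅓)*5²))² = (-3 + (⅔ + (⅓)*25))² = (-3 + (⅔ + 25/3))² = (-3 + 9)² = 6² = 36)
-107 + O*16 = -107 + 36*16 = -107 + 576 = 469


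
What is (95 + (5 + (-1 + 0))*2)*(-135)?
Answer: -13905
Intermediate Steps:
(95 + (5 + (-1 + 0))*2)*(-135) = (95 + (5 - 1)*2)*(-135) = (95 + 4*2)*(-135) = (95 + 8)*(-135) = 103*(-135) = -13905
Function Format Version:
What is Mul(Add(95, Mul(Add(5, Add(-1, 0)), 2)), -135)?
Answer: -13905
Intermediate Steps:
Mul(Add(95, Mul(Add(5, Add(-1, 0)), 2)), -135) = Mul(Add(95, Mul(Add(5, -1), 2)), -135) = Mul(Add(95, Mul(4, 2)), -135) = Mul(Add(95, 8), -135) = Mul(103, -135) = -13905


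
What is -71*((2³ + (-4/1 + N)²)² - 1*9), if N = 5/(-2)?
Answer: -2858247/16 ≈ -1.7864e+5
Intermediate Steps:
N = -5/2 (N = 5*(-½) = -5/2 ≈ -2.5000)
-71*((2³ + (-4/1 + N)²)² - 1*9) = -71*((2³ + (-4/1 - 5/2)²)² - 1*9) = -71*((8 + (-4*1 - 5/2)²)² - 9) = -71*((8 + (-4 - 5/2)²)² - 9) = -71*((8 + (-13/2)²)² - 9) = -71*((8 + 169/4)² - 9) = -71*((201/4)² - 9) = -71*(40401/16 - 9) = -71*40257/16 = -2858247/16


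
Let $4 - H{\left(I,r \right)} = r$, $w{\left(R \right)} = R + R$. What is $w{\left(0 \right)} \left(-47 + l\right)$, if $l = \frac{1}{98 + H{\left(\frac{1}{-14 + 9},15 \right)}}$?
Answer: $0$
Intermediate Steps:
$w{\left(R \right)} = 2 R$
$H{\left(I,r \right)} = 4 - r$
$l = \frac{1}{87}$ ($l = \frac{1}{98 + \left(4 - 15\right)} = \frac{1}{98 - 11} = \frac{1}{87} \approx 0.011494$)
$w{\left(0 \right)} \left(-47 + l\right) = 2 \cdot 0 \left(-47 + \frac{1}{87}\right) = 0 \left(- \frac{4088}{87}\right) = 0$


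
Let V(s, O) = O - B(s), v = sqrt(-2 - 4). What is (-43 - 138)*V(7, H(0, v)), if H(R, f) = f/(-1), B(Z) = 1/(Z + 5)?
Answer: 181/12 + 181*I*sqrt(6) ≈ 15.083 + 443.36*I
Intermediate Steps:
v = I*sqrt(6) (v = sqrt(-6) = I*sqrt(6) ≈ 2.4495*I)
B(Z) = 1/(5 + Z)
H(R, f) = -f (H(R, f) = f*(-1) = -f)
V(s, O) = O - 1/(5 + s)
(-43 - 138)*V(7, H(0, v)) = (-43 - 138)*((-1 + (-I*sqrt(6))*(5 + 7))/(5 + 7)) = -181*(-1 - I*sqrt(6)*12)/12 = -181*(-1 - 12*I*sqrt(6))/12 = -181*(-1/12 - I*sqrt(6)) = 181/12 + 181*I*sqrt(6)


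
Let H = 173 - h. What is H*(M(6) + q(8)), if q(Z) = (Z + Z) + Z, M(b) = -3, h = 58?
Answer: 2415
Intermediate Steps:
q(Z) = 3*Z (q(Z) = 2*Z + Z = 3*Z)
H = 115 (H = 173 - 1*58 = 173 - 58 = 115)
H*(M(6) + q(8)) = 115*(-3 + 3*8) = 115*(-3 + 24) = 115*21 = 2415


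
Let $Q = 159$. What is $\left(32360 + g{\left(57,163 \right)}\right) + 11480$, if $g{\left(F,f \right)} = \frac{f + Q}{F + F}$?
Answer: $\frac{2499041}{57} \approx 43843.0$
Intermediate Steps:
$g{\left(F,f \right)} = \frac{159 + f}{2 F}$ ($g{\left(F,f \right)} = \frac{f + 159}{F + F} = \frac{159 + f}{2 F}$)
$\left(32360 + g{\left(57,163 \right)}\right) + 11480 = \left(32360 + \frac{159 + 163}{2 \cdot 57}\right) + 11480 = \left(32360 + \frac{1}{2} \cdot \frac{1}{57} \cdot 322\right) + 11480 = \left(32360 + \frac{161}{57}\right) + 11480 = \frac{1844681}{57} + 11480 = \frac{2499041}{57}$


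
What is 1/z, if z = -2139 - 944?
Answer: -1/3083 ≈ -0.00032436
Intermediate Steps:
z = -3083
1/z = 1/(-3083) = -1/3083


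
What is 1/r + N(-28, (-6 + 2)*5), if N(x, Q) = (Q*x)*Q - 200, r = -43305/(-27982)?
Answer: -493649018/43305 ≈ -11399.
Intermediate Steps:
r = 43305/27982 (r = -43305*(-1/27982) = 43305/27982 ≈ 1.5476)
N(x, Q) = -200 + x*Q² (N(x, Q) = x*Q² - 200 = -200 + x*Q²)
1/r + N(-28, (-6 + 2)*5) = 1/(43305/27982) + (-200 - 28*25*(-6 + 2)²) = 27982/43305 + (-200 - 28*(-4*5)²) = 27982/43305 + (-200 - 28*(-20)²) = 27982/43305 + (-200 - 28*400) = 27982/43305 + (-200 - 11200) = 27982/43305 - 11400 = -493649018/43305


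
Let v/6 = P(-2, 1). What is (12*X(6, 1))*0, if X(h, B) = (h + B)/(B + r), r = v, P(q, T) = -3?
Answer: 0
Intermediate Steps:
v = -18 (v = 6*(-3) = -18)
r = -18
X(h, B) = (B + h)/(-18 + B) (X(h, B) = (h + B)/(B - 18) = (B + h)/(-18 + B))
(12*X(6, 1))*0 = (12*((1 + 6)/(-18 + 1)))*0 = (12*(7/(-17)))*0 = (12*(-1/17*7))*0 = (12*(-7/17))*0 = -84/17*0 = 0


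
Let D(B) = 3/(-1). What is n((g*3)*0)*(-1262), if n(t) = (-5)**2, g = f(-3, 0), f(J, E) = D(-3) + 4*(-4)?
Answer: -31550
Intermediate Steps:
D(B) = -3 (D(B) = 3*(-1) = -3)
f(J, E) = -19 (f(J, E) = -3 + 4*(-4) = -3 - 16 = -19)
g = -19
n(t) = 25
n((g*3)*0)*(-1262) = 25*(-1262) = -31550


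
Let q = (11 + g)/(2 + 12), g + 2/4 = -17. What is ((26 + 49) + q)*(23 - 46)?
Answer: -48001/28 ≈ -1714.3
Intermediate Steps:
g = -35/2 (g = -1/2 - 17 = -35/2 ≈ -17.500)
q = -13/28 (q = (11 - 35/2)/(2 + 12) = -13/2/14 = -13/2*1/14 = -13/28 ≈ -0.46429)
((26 + 49) + q)*(23 - 46) = ((26 + 49) - 13/28)*(23 - 46) = (75 - 13/28)*(-23) = (2087/28)*(-23) = -48001/28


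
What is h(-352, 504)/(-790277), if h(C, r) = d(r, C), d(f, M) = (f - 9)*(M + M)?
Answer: 348480/790277 ≈ 0.44096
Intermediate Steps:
d(f, M) = 2*M*(-9 + f) (d(f, M) = (-9 + f)*(2*M) = 2*M*(-9 + f))
h(C, r) = 2*C*(-9 + r)
h(-352, 504)/(-790277) = (2*(-352)*(-9 + 504))/(-790277) = (2*(-352)*495)*(-1/790277) = -348480*(-1/790277) = 348480/790277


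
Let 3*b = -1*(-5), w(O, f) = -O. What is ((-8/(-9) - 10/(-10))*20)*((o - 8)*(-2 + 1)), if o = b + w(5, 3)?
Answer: 11560/27 ≈ 428.15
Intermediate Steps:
b = 5/3 (b = (-1*(-5))/3 = (1/3)*5 = 5/3 ≈ 1.6667)
o = -10/3 (o = 5/3 - 1*5 = 5/3 - 5 = -10/3 ≈ -3.3333)
((-8/(-9) - 10/(-10))*20)*((o - 8)*(-2 + 1)) = ((-8/(-9) - 10/(-10))*20)*((-10/3 - 8)*(-2 + 1)) = ((-8*(-1/9) - 10*(-1/10))*20)*(-34/3*(-1)) = ((8/9 + 1)*20)*(34/3) = ((17/9)*20)*(34/3) = (340/9)*(34/3) = 11560/27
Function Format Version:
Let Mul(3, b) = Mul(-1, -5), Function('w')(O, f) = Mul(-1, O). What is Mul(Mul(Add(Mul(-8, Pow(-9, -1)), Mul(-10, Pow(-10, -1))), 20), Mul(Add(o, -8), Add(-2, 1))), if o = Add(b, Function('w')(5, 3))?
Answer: Rational(11560, 27) ≈ 428.15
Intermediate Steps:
b = Rational(5, 3) (b = Mul(Rational(1, 3), Mul(-1, -5)) = Mul(Rational(1, 3), 5) = Rational(5, 3) ≈ 1.6667)
o = Rational(-10, 3) (o = Add(Rational(5, 3), Mul(-1, 5)) = Add(Rational(5, 3), -5) = Rational(-10, 3) ≈ -3.3333)
Mul(Mul(Add(Mul(-8, Pow(-9, -1)), Mul(-10, Pow(-10, -1))), 20), Mul(Add(o, -8), Add(-2, 1))) = Mul(Mul(Add(Mul(-8, Pow(-9, -1)), Mul(-10, Pow(-10, -1))), 20), Mul(Add(Rational(-10, 3), -8), Add(-2, 1))) = Mul(Mul(Add(Mul(-8, Rational(-1, 9)), Mul(-10, Rational(-1, 10))), 20), Mul(Rational(-34, 3), -1)) = Mul(Mul(Add(Rational(8, 9), 1), 20), Rational(34, 3)) = Mul(Mul(Rational(17, 9), 20), Rational(34, 3)) = Mul(Rational(340, 9), Rational(34, 3)) = Rational(11560, 27)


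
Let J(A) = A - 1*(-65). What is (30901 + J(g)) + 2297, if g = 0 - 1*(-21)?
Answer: 33284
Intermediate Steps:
g = 21 (g = 0 + 21 = 21)
J(A) = 65 + A (J(A) = A + 65 = 65 + A)
(30901 + J(g)) + 2297 = (30901 + (65 + 21)) + 2297 = (30901 + 86) + 2297 = 30987 + 2297 = 33284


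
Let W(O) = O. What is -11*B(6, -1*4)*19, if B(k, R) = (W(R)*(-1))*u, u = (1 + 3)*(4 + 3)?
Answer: -23408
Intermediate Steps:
u = 28 (u = 4*7 = 28)
B(k, R) = -28*R (B(k, R) = (R*(-1))*28 = -R*28 = -28*R)
-11*B(6, -1*4)*19 = -(-308)*(-1*4)*19 = -(-308)*(-4)*19 = -11*112*19 = -1232*19 = -23408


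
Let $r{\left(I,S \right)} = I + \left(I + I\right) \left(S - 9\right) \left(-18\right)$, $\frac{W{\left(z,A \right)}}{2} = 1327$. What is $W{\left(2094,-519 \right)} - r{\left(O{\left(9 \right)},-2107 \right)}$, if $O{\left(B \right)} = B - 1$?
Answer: $-606762$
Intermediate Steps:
$W{\left(z,A \right)} = 2654$ ($W{\left(z,A \right)} = 2 \cdot 1327 = 2654$)
$O{\left(B \right)} = -1 + B$
$r{\left(I,S \right)} = I - 36 I \left(-9 + S\right)$ ($r{\left(I,S \right)} = I + 2 I \left(-9 + S\right) \left(-18\right) = I - 36 I \left(-9 + S\right)$)
$W{\left(2094,-519 \right)} - r{\left(O{\left(9 \right)},-2107 \right)} = 2654 - \left(-1 + 9\right) \left(325 - -75852\right) = 2654 - 8 \left(325 + 75852\right) = 2654 - 8 \cdot 76177 = 2654 - 609416 = -606762$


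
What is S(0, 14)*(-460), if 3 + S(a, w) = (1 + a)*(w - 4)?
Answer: -3220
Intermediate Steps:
S(a, w) = -3 + (1 + a)*(-4 + w) (S(a, w) = -3 + (1 + a)*(w - 4) = -3 + (1 + a)*(-4 + w))
S(0, 14)*(-460) = (-7 + 14 - 4*0 + 0*14)*(-460) = (-7 + 14 + 0 + 0)*(-460) = 7*(-460) = -3220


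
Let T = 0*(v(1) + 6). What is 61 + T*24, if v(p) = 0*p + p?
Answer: 61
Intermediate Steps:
v(p) = p (v(p) = 0 + p = p)
T = 0 (T = 0*(1 + 6) = 0*7 = 0)
61 + T*24 = 61 + 0*24 = 61 + 0 = 61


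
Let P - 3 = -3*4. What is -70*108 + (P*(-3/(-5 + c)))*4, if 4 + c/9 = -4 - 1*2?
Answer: -718308/95 ≈ -7561.1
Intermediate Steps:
c = -90 (c = -36 + 9*(-4 - 1*2) = -36 + 9*(-4 - 2) = -36 + 9*(-6) = -36 - 54 = -90)
P = -9 (P = 3 - 3*4 = 3 - 12 = -9)
-70*108 + (P*(-3/(-5 + c)))*4 = -70*108 - 9*(-3)/(-5 - 90)*4 = -7560 - 9*(-3)/(-95)*4 = -7560 - (-9)*(-3)/95*4 = -7560 - 9*3/95*4 = -7560 - 27/95*4 = -7560 - 108/95 = -718308/95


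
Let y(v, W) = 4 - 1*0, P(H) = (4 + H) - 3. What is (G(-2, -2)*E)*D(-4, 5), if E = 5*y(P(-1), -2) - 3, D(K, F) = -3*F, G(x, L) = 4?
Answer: -1020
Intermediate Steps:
P(H) = 1 + H
y(v, W) = 4 (y(v, W) = 4 + 0 = 4)
E = 17 (E = 5*4 - 3 = 20 - 3 = 17)
(G(-2, -2)*E)*D(-4, 5) = (4*17)*(-3*5) = 68*(-15) = -1020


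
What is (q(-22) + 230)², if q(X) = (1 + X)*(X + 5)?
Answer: 344569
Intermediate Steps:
q(X) = (1 + X)*(5 + X)
(q(-22) + 230)² = ((5 + (-22)² + 6*(-22)) + 230)² = ((5 + 484 - 132) + 230)² = (357 + 230)² = 587² = 344569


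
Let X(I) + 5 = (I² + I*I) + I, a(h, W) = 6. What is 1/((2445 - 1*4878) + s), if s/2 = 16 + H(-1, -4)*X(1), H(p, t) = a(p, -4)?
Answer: -1/2425 ≈ -0.00041237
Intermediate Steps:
H(p, t) = 6
X(I) = -5 + I + 2*I² (X(I) = -5 + ((I² + I*I) + I) = -5 + ((I² + I²) + I) = -5 + (2*I² + I) = -5 + (I + 2*I²) = -5 + I + 2*I²)
s = 8 (s = 2*(16 + 6*(-5 + 1 + 2*1²)) = 2*(16 + 6*(-5 + 1 + 2*1)) = 2*(16 + 6*(-5 + 1 + 2)) = 2*(16 + 6*(-2)) = 2*(16 - 12) = 2*4 = 8)
1/((2445 - 1*4878) + s) = 1/((2445 - 1*4878) + 8) = 1/((2445 - 4878) + 8) = 1/(-2433 + 8) = 1/(-2425) = -1/2425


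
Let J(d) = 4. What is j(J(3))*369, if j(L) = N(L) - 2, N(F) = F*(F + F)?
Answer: 11070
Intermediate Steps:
N(F) = 2*F**2 (N(F) = F*(2*F) = 2*F**2)
j(L) = -2 + 2*L**2 (j(L) = 2*L**2 - 2 = -2 + 2*L**2)
j(J(3))*369 = (-2 + 2*4**2)*369 = (-2 + 2*16)*369 = (-2 + 32)*369 = 30*369 = 11070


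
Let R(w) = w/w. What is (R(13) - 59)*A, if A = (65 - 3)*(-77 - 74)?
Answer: 542996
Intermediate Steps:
R(w) = 1
A = -9362 (A = 62*(-151) = -9362)
(R(13) - 59)*A = (1 - 59)*(-9362) = -58*(-9362) = 542996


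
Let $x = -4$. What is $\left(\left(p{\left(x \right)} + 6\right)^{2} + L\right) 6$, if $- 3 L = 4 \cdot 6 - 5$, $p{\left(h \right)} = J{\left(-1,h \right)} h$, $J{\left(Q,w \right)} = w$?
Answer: $2866$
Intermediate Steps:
$p{\left(h \right)} = h^{2}$ ($p{\left(h \right)} = h h = h^{2}$)
$L = - \frac{19}{3}$ ($L = - \frac{4 \cdot 6 - 5}{3} = - \frac{24 - 5}{3} = \left(- \frac{1}{3}\right) 19 = - \frac{19}{3} \approx -6.3333$)
$\left(\left(p{\left(x \right)} + 6\right)^{2} + L\right) 6 = \left(\left(\left(-4\right)^{2} + 6\right)^{2} - \frac{19}{3}\right) 6 = \left(\left(16 + 6\right)^{2} - \frac{19}{3}\right) 6 = \left(22^{2} - \frac{19}{3}\right) 6 = \left(484 - \frac{19}{3}\right) 6 = \frac{1433}{3} \cdot 6 = 2866$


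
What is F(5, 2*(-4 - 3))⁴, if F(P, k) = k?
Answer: 38416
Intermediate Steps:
F(5, 2*(-4 - 3))⁴ = (2*(-4 - 3))⁴ = (2*(-7))⁴ = (-14)⁴ = 38416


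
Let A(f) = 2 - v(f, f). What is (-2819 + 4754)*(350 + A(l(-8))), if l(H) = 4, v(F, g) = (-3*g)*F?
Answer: 774000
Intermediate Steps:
v(F, g) = -3*F*g
A(f) = 2 + 3*f**2 (A(f) = 2 - (-3)*f*f = 2 - (-3)*f**2 = 2 + 3*f**2)
(-2819 + 4754)*(350 + A(l(-8))) = (-2819 + 4754)*(350 + (2 + 3*4**2)) = 1935*(350 + (2 + 3*16)) = 1935*(350 + (2 + 48)) = 1935*(350 + 50) = 1935*400 = 774000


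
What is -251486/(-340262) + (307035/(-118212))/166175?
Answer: 7159501604347/9687051580180 ≈ 0.73908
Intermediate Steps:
-251486/(-340262) + (307035/(-118212))/166175 = -251486*(-1/340262) + (307035*(-1/118212))*(1/166175) = 125743/170131 - 102345/39404*1/166175 = 125743/170131 - 20469/1309591940 = 7159501604347/9687051580180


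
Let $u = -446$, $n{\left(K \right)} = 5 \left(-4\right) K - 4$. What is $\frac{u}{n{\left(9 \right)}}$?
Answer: $\frac{223}{92} \approx 2.4239$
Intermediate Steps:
$n{\left(K \right)} = -4 - 20 K$ ($n{\left(K \right)} = - 20 K - 4 = -4 - 20 K$)
$\frac{u}{n{\left(9 \right)}} = - \frac{446}{-4 - 180} = - \frac{446}{-184} = \left(-446\right) \left(- \frac{1}{184}\right) = \frac{223}{92}$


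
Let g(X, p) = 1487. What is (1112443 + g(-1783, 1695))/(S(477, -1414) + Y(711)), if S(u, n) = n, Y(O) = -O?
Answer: -222786/425 ≈ -524.20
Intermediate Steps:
(1112443 + g(-1783, 1695))/(S(477, -1414) + Y(711)) = (1112443 + 1487)/(-1414 - 1*711) = 1113930/(-1414 - 711) = 1113930/(-2125) = 1113930*(-1/2125) = -222786/425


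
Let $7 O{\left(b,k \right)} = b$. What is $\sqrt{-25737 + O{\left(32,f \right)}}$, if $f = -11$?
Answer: $\frac{i \sqrt{1260889}}{7} \approx 160.41 i$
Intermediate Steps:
$O{\left(b,k \right)} = \frac{b}{7}$
$\sqrt{-25737 + O{\left(32,f \right)}} = \sqrt{-25737 + \frac{1}{7} \cdot 32} = \sqrt{-25737 + \frac{32}{7}} = \sqrt{- \frac{180127}{7}} = \frac{i \sqrt{1260889}}{7}$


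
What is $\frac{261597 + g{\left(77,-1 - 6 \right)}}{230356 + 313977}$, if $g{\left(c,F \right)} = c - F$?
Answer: $\frac{261681}{544333} \approx 0.48074$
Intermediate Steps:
$\frac{261597 + g{\left(77,-1 - 6 \right)}}{230356 + 313977} = \frac{261597 + \left(77 - \left(-1 - 6\right)\right)}{230356 + 313977} = \frac{261597 + \left(77 - \left(-1 - 6\right)\right)}{544333} = \left(261597 + \left(77 - -7\right)\right) \frac{1}{544333} = \left(261597 + \left(77 + 7\right)\right) \frac{1}{544333} = \left(261597 + 84\right) \frac{1}{544333} = 261681 \cdot \frac{1}{544333} = \frac{261681}{544333}$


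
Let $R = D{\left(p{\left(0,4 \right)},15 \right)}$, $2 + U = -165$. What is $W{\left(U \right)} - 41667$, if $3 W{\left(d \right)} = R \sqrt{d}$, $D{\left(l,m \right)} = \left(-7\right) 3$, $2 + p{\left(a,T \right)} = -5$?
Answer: $-41667 - 7 i \sqrt{167} \approx -41667.0 - 90.46 i$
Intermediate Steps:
$p{\left(a,T \right)} = -7$ ($p{\left(a,T \right)} = -2 - 5 = -7$)
$U = -167$ ($U = -2 - 165 = -167$)
$D{\left(l,m \right)} = -21$
$R = -21$
$W{\left(d \right)} = - 7 \sqrt{d}$ ($W{\left(d \right)} = \frac{\left(-21\right) \sqrt{d}}{3} = - 7 \sqrt{d}$)
$W{\left(U \right)} - 41667 = - 7 \sqrt{-167} - 41667 = - 7 i \sqrt{167} - 41667 = -41667 - 7 i \sqrt{167}$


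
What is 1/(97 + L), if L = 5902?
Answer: 1/5999 ≈ 0.00016669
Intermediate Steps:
1/(97 + L) = 1/(97 + 5902) = 1/5999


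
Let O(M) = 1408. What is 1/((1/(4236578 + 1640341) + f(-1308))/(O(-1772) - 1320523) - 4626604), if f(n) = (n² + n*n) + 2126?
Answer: -7752332006685/35866990393169473567 ≈ -2.1614e-7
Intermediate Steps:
f(n) = 2126 + 2*n² (f(n) = (n² + n²) + 2126 = 2*n² + 2126 = 2126 + 2*n²)
1/((1/(4236578 + 1640341) + f(-1308))/(O(-1772) - 1320523) - 4626604) = 1/((1/(4236578 + 1640341) + (2126 + 2*(-1308)²))/(1408 - 1320523) - 4626604) = 1/((1/5876919 + (2126 + 2*1710864))/(-1319115) - 4626604) = 1/((1/5876919 + (2126 + 3421728))*(-1/1319115) - 4626604) = 1/((1/5876919 + 3423854)*(-1/1319115) - 4626604) = 1/((20121712625827/5876919)*(-1/1319115) - 4626604) = 1/(-20121712625827/7752332006685 - 4626604) = 1/(-35866990393169473567/7752332006685) = -7752332006685/35866990393169473567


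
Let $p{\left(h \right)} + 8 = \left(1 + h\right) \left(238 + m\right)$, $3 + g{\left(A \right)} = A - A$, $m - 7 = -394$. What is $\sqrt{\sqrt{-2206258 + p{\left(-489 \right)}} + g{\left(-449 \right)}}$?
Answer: $\sqrt{-3 + i \sqrt{2133554}} \approx 26.997 + 27.052 i$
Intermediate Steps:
$m = -387$ ($m = 7 - 394 = -387$)
$g{\left(A \right)} = -3$ ($g{\left(A \right)} = -3 + \left(A - A\right) = -3 + 0 = -3$)
$p{\left(h \right)} = -157 - 149 h$ ($p{\left(h \right)} = -8 + \left(1 + h\right) \left(238 - 387\right) = -8 + \left(1 + h\right) \left(-149\right) = -8 - \left(149 + 149 h\right) = -157 - 149 h$)
$\sqrt{\sqrt{-2206258 + p{\left(-489 \right)}} + g{\left(-449 \right)}} = \sqrt{\sqrt{-2206258 - -72704} - 3} = \sqrt{\sqrt{-2206258 + \left(-157 + 72861\right)} - 3} = \sqrt{\sqrt{-2206258 + 72704} - 3} = \sqrt{\sqrt{-2133554} - 3} = \sqrt{i \sqrt{2133554} - 3} = \sqrt{-3 + i \sqrt{2133554}}$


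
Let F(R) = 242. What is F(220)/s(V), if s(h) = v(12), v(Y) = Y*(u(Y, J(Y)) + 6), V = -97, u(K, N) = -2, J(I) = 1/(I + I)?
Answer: 121/24 ≈ 5.0417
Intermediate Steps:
J(I) = 1/(2*I)
v(Y) = 4*Y (v(Y) = Y*(-2 + 6) = Y*4 = 4*Y)
s(h) = 48 (s(h) = 4*12 = 48)
F(220)/s(V) = 242/48 = 242*(1/48) = 121/24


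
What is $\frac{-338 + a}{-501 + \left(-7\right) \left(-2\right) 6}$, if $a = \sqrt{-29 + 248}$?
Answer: $\frac{338}{417} - \frac{\sqrt{219}}{417} \approx 0.77506$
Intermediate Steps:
$a = \sqrt{219} \approx 14.799$
$\frac{-338 + a}{-501 + \left(-7\right) \left(-2\right) 6} = \frac{-338 + \sqrt{219}}{-501 + \left(-7\right) \left(-2\right) 6} = \frac{-338 + \sqrt{219}}{-501 + 14 \cdot 6} = \frac{-338 + \sqrt{219}}{-501 + 84} = \frac{-338 + \sqrt{219}}{-417} = \left(-338 + \sqrt{219}\right) \left(- \frac{1}{417}\right) = \frac{338}{417} - \frac{\sqrt{219}}{417}$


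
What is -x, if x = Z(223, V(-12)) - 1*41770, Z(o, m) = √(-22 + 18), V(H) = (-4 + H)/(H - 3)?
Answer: 41770 - 2*I ≈ 41770.0 - 2.0*I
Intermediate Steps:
V(H) = (-4 + H)/(-3 + H)
Z(o, m) = 2*I (Z(o, m) = √(-4) = 2*I)
x = -41770 + 2*I (x = 2*I - 1*41770 = 2*I - 41770 = -41770 + 2*I ≈ -41770.0 + 2.0*I)
-x = -(-41770 + 2*I) = 41770 - 2*I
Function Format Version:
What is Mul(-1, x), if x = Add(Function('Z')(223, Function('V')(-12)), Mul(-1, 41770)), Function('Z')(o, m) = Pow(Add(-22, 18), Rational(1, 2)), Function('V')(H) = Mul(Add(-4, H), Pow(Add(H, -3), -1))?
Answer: Add(41770, Mul(-2, I)) ≈ Add(41770., Mul(-2.0000, I))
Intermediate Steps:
Function('V')(H) = Mul(Pow(Add(-3, H), -1), Add(-4, H)) (Function('V')(H) = Mul(Add(-4, H), Pow(Add(-3, H), -1)) = Mul(Pow(Add(-3, H), -1), Add(-4, H)))
Function('Z')(o, m) = Mul(2, I) (Function('Z')(o, m) = Pow(-4, Rational(1, 2)) = Mul(2, I))
x = Add(-41770, Mul(2, I)) (x = Add(Mul(2, I), Mul(-1, 41770)) = Add(Mul(2, I), -41770) = Add(-41770, Mul(2, I)) ≈ Add(-41770., Mul(2.0000, I)))
Mul(-1, x) = Mul(-1, Add(-41770, Mul(2, I))) = Add(41770, Mul(-2, I))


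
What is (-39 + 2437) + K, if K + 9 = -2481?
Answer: -92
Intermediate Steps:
K = -2490 (K = -9 - 2481 = -2490)
(-39 + 2437) + K = (-39 + 2437) - 2490 = 2398 - 2490 = -92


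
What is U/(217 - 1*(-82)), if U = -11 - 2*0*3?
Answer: -11/299 ≈ -0.036789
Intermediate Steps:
U = -11 (U = -11 + 0*3 = -11 + 0 = -11)
U/(217 - 1*(-82)) = -11/(217 - 1*(-82)) = -11/(217 + 82) = -11/299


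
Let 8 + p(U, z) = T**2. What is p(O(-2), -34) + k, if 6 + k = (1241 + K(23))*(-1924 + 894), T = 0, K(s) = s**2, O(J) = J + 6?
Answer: -1823114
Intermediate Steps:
O(J) = 6 + J
k = -1823106 (k = -6 + (1241 + 23**2)*(-1924 + 894) = -6 + (1241 + 529)*(-1030) = -6 + 1770*(-1030) = -6 - 1823100 = -1823106)
p(U, z) = -8 (p(U, z) = -8 + 0**2 = -8 + 0 = -8)
p(O(-2), -34) + k = -8 - 1823106 = -1823114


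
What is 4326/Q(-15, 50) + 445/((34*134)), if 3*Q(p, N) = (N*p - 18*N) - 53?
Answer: -58369933/7758868 ≈ -7.5230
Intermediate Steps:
Q(p, N) = -53/3 - 6*N + N*p/3 (Q(p, N) = ((N*p - 18*N) - 53)/3 = ((-18*N + N*p) - 53)/3 = (-53 - 18*N + N*p)/3 = -53/3 - 6*N + N*p/3)
4326/Q(-15, 50) + 445/((34*134)) = 4326/(-53/3 - 6*50 + (⅓)*50*(-15)) + 445/((34*134)) = 4326/(-53/3 - 300 - 250) + 445/4556 = 4326/(-1703/3) + 445*(1/4556) = 4326*(-3/1703) + 445/4556 = -12978/1703 + 445/4556 = -58369933/7758868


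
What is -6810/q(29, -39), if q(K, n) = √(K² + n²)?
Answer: -3405*√2362/1181 ≈ -140.12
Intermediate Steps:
-6810/q(29, -39) = -6810/√(29² + (-39)²) = -6810/√(841 + 1521) = -6810*√2362/2362 = -3405*√2362/1181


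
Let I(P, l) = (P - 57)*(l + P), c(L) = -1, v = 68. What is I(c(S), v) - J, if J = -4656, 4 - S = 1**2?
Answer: 770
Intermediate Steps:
S = 3 (S = 4 - 1*1**2 = 4 - 1*1 = 4 - 1 = 3)
I(P, l) = (-57 + P)*(P + l)
I(c(S), v) - J = ((-1)**2 - 57*(-1) - 57*68 - 1*68) - 1*(-4656) = (1 + 57 - 3876 - 68) + 4656 = -3886 + 4656 = 770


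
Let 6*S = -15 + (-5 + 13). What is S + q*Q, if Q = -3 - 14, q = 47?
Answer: -4801/6 ≈ -800.17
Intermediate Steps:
S = -7/6 (S = (-15 + (-5 + 13))/6 = (-15 + 8)/6 = (1/6)*(-7) = -7/6 ≈ -1.1667)
Q = -17
S + q*Q = -7/6 + 47*(-17) = -7/6 - 799 = -4801/6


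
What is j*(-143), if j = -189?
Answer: 27027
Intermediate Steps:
j*(-143) = -189*(-143) = 27027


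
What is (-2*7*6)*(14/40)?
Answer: -147/5 ≈ -29.400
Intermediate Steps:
(-2*7*6)*(14/40) = (-14*6)*(14*(1/40)) = -84*7/20 = -147/5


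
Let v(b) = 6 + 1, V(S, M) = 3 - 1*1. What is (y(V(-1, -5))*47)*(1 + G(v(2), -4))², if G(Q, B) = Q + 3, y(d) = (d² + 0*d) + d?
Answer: 34122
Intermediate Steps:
V(S, M) = 2 (V(S, M) = 3 - 1 = 2)
y(d) = d + d² (y(d) = (d² + 0) + d = d² + d = d + d²)
v(b) = 7
G(Q, B) = 3 + Q
(y(V(-1, -5))*47)*(1 + G(v(2), -4))² = ((2*(1 + 2))*47)*(1 + (3 + 7))² = ((2*3)*47)*(1 + 10)² = (6*47)*11² = 282*121 = 34122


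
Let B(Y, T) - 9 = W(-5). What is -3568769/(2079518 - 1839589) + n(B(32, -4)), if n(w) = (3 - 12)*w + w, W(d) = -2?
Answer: -17004793/239929 ≈ -70.874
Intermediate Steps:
B(Y, T) = 7 (B(Y, T) = 9 - 2 = 7)
n(w) = -8*w (n(w) = -9*w + w = -8*w)
-3568769/(2079518 - 1839589) + n(B(32, -4)) = -3568769/(2079518 - 1839589) - 8*7 = -3568769/239929 - 56 = -17004793/239929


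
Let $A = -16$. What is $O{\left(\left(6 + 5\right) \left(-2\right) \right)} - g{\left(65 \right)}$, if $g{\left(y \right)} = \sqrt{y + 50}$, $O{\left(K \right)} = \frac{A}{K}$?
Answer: $\frac{8}{11} - \sqrt{115} \approx -9.9965$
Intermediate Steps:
$O{\left(K \right)} = - \frac{16}{K}$
$g{\left(y \right)} = \sqrt{50 + y}$
$O{\left(\left(6 + 5\right) \left(-2\right) \right)} - g{\left(65 \right)} = - \frac{16}{\left(6 + 5\right) \left(-2\right)} - \sqrt{50 + 65} = - \frac{16}{11 \left(-2\right)} - \sqrt{115} = - \frac{16}{-22} - \sqrt{115} = \left(-16\right) \left(- \frac{1}{22}\right) - \sqrt{115} = \frac{8}{11} - \sqrt{115}$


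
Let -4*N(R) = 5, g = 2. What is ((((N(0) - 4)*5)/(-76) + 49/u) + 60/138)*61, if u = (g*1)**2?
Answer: 5557527/6992 ≈ 794.84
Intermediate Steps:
N(R) = -5/4 (N(R) = -1/4*5 = -5/4)
u = 4 (u = (2*1)**2 = 2**2 = 4)
((((N(0) - 4)*5)/(-76) + 49/u) + 60/138)*61 = ((((-5/4 - 4)*5)/(-76) + 49/4) + 60/138)*61 = ((-21/4*5*(-1/76) + 49*(1/4)) + 60*(1/138))*61 = ((-105/4*(-1/76) + 49/4) + 10/23)*61 = ((105/304 + 49/4) + 10/23)*61 = (3829/304 + 10/23)*61 = (91107/6992)*61 = 5557527/6992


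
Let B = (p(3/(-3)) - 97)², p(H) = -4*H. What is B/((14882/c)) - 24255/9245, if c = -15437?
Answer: -246940712019/27516818 ≈ -8974.2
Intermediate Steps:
B = 8649 (B = (-12/(-3) - 97)² = (-12*(-1)/3 - 97)² = (-4*(-1) - 97)² = (4 - 97)² = (-93)² = 8649)
B/((14882/c)) - 24255/9245 = 8649/((14882/(-15437))) - 24255/9245 = 8649/((14882*(-1/15437))) - 24255*1/9245 = 8649/(-14882/15437) - 4851/1849 = 8649*(-15437/14882) - 4851/1849 = -133514613/14882 - 4851/1849 = -246940712019/27516818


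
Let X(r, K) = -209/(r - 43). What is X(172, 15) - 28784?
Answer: -3713345/129 ≈ -28786.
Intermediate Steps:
X(r, K) = -209/(-43 + r)
X(172, 15) - 28784 = -209/(-43 + 172) - 28784 = -209/129 - 28784 = -3713345/129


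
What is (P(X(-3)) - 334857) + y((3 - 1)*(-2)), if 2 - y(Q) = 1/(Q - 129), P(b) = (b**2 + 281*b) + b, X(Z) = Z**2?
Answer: -44187387/133 ≈ -3.3224e+5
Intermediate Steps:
P(b) = b**2 + 282*b
y(Q) = 2 - 1/(-129 + Q) (y(Q) = 2 - 1/(Q - 129) = 2 - 1/(-129 + Q))
(P(X(-3)) - 334857) + y((3 - 1)*(-2)) = ((-3)**2*(282 + (-3)**2) - 334857) + (-259 + 2*((3 - 1)*(-2)))/(-129 + (3 - 1)*(-2)) = (9*(282 + 9) - 334857) + (-259 + 2*(2*(-2)))/(-129 + 2*(-2)) = (9*291 - 334857) + (-259 + 2*(-4))/(-129 - 4) = (2619 - 334857) + (-259 - 8)/(-133) = -332238 - 1/133*(-267) = -332238 + 267/133 = -44187387/133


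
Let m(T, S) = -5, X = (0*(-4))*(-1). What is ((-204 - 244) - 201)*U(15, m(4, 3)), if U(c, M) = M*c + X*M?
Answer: 48675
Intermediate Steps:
X = 0 (X = 0*(-1) = 0)
U(c, M) = M*c (U(c, M) = M*c + 0*M = M*c + 0 = M*c)
((-204 - 244) - 201)*U(15, m(4, 3)) = ((-204 - 244) - 201)*(-5*15) = (-448 - 201)*(-75) = -649*(-75) = 48675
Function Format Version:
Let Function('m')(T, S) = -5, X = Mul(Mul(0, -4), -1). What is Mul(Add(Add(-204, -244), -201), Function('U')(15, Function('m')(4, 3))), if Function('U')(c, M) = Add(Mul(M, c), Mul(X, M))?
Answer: 48675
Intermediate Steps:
X = 0 (X = Mul(0, -1) = 0)
Function('U')(c, M) = Mul(M, c) (Function('U')(c, M) = Add(Mul(M, c), Mul(0, M)) = Add(Mul(M, c), 0) = Mul(M, c))
Mul(Add(Add(-204, -244), -201), Function('U')(15, Function('m')(4, 3))) = Mul(Add(Add(-204, -244), -201), Mul(-5, 15)) = Mul(Add(-448, -201), -75) = Mul(-649, -75) = 48675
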